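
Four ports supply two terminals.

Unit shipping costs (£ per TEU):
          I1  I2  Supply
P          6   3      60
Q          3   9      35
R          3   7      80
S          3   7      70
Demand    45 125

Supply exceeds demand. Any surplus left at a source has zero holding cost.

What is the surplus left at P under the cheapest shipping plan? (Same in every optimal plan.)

0

Minimum-cost shipments:
  P–I2: 60 × £3 = £180
  Q–I1: 30 × £3 = £90
  R–I1: 15 × £3 = £45
  R–I2: 65 × £7 = £455
Total cost = £770.
P ships 60 of its 60, leaving 0.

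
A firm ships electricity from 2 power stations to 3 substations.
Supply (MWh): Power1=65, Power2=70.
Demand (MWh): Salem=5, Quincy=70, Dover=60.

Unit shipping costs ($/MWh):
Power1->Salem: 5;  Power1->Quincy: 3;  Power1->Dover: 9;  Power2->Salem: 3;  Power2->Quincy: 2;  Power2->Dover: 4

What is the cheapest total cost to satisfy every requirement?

460

An optimal shipping plan:
  Power1 to Quincy: 65 × $3 = $195
  Power2 to Salem: 5 × $3 = $15
  Power2 to Quincy: 5 × $2 = $10
  Power2 to Dover: 60 × $4 = $240
Total = 195 + 15 + 10 + 240 = $460.
(Supply check: Power1 ships 65; Power2 ships 70.)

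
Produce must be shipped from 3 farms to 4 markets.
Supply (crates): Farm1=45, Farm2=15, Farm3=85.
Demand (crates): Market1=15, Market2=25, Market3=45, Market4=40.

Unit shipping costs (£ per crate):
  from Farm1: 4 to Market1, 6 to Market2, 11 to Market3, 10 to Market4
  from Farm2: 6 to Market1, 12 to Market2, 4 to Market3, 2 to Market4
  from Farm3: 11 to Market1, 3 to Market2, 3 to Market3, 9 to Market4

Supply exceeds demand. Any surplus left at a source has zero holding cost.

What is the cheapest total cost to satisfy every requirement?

A cheapest plan:
  Farm1–Market1: 15 × £4 = £60
  Farm1–Market4: 10 × £10 = £100
  Farm2–Market4: 15 × £2 = £30
  Farm3–Market2: 25 × £3 = £75
  Farm3–Market3: 45 × £3 = £135
  Farm3–Market4: 15 × £9 = £135
Total = 60 + 100 + 30 + 75 + 135 + 135 = £535.

535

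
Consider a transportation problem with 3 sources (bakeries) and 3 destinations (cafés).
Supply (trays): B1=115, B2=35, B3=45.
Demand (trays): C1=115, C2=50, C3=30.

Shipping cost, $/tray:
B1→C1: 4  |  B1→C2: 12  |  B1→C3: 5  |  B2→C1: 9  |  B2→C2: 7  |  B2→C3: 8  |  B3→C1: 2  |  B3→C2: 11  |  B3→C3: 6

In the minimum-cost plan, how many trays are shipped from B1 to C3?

30

Optimal shipments:
  B1 to C1: 70 × $4 = $280
  B1 to C2: 15 × $12 = $180
  B1 to C3: 30 × $5 = $150
  B2 to C2: 35 × $7 = $245
  B3 to C1: 45 × $2 = $90
Total cost = $945.
So B1→C3 carries 30 trays.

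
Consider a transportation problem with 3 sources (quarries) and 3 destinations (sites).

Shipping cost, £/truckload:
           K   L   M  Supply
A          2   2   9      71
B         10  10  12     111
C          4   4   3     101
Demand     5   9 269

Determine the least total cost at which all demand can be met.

2176

One minimum-cost allocation:
  A→K: 5 × £2 = £10
  A→L: 9 × £2 = £18
  A→M: 57 × £9 = £513
  B→M: 111 × £12 = £1332
  C→M: 101 × £3 = £303
Total = 10 + 18 + 513 + 1332 + 303 = £2176.
(Supply check: A ships 71; B ships 111; C ships 101.)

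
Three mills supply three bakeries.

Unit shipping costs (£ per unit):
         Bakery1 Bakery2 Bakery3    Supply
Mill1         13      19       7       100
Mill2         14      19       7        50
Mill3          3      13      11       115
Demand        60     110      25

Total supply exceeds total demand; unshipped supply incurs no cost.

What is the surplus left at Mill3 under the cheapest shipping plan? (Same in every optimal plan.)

Minimum-cost shipments:
  Mill1→Bakery2: 55 × £19 = £1045
  Mill2→Bakery3: 25 × £7 = £175
  Mill3→Bakery1: 60 × £3 = £180
  Mill3→Bakery2: 55 × £13 = £715
Total cost = £2115.
Mill3 ships 115 of its 115, leaving 0.

0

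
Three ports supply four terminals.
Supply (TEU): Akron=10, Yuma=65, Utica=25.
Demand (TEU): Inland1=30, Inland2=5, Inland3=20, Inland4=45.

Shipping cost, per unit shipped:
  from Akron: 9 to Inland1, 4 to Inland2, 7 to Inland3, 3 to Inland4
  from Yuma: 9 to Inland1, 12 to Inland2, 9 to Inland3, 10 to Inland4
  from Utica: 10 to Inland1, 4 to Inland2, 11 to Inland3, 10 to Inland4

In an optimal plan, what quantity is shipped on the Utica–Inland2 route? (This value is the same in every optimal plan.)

Optimal shipments:
  Akron→Inland4: 10 × 3 = 30
  Yuma→Inland1: 30 × 9 = 270
  Yuma→Inland3: 20 × 9 = 180
  Yuma→Inland4: 15 × 10 = 150
  Utica→Inland2: 5 × 4 = 20
  Utica→Inland4: 20 × 10 = 200
Total cost = 850.
So Utica→Inland2 carries 5 TEU.

5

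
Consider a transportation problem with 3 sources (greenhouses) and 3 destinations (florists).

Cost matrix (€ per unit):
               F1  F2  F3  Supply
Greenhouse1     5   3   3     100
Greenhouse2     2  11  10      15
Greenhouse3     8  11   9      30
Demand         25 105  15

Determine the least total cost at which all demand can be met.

600

Optimal allocation:
  Greenhouse1 to F2: 100 × €3 = €300
  Greenhouse2 to F1: 15 × €2 = €30
  Greenhouse3 to F1: 10 × €8 = €80
  Greenhouse3 to F2: 5 × €11 = €55
  Greenhouse3 to F3: 15 × €9 = €135
Total = 300 + 30 + 80 + 55 + 135 = €600.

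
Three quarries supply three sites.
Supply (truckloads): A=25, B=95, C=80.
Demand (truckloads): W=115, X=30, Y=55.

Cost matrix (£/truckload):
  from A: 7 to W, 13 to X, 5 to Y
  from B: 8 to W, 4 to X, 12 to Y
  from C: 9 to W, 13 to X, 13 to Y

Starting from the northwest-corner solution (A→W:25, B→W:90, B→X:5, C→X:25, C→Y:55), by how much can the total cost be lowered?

350

Current plan cost = 25·7 + 90·8 + 5·4 + 25·13 + 55·13 = £1955.
Optimal plan:
  A→Y: 25 truckloads
  B→W: 35 truckloads
  B→X: 30 truckloads
  B→Y: 30 truckloads
  C→W: 80 truckloads
Optimal cost = £1605.
Saving = 1955 − 1605 = £350.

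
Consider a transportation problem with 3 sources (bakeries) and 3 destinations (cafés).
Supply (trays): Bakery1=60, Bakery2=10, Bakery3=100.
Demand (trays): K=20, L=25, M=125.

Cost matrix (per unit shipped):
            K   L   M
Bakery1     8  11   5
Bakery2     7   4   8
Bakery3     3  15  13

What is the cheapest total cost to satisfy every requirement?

1470

One minimum-cost allocation:
  Bakery1 to M: 60 × 5 = 300
  Bakery2 to L: 10 × 4 = 40
  Bakery3 to K: 20 × 3 = 60
  Bakery3 to L: 15 × 15 = 225
  Bakery3 to M: 65 × 13 = 845
Total = 300 + 40 + 60 + 225 + 845 = 1470.
(Supply check: Bakery1 ships 60; Bakery2 ships 10; Bakery3 ships 100.)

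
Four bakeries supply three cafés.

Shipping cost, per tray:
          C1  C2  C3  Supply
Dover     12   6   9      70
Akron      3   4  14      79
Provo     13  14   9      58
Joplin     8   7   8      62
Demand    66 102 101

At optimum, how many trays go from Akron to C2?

Solving gives:
  Dover->C2: 70 × 6 = 420
  Akron->C1: 66 × 3 = 198
  Akron->C2: 13 × 4 = 52
  Provo->C3: 58 × 9 = 522
  Joplin->C2: 19 × 7 = 133
  Joplin->C3: 43 × 8 = 344
Total cost = 1669.
So Akron→C2 carries 13 trays.

13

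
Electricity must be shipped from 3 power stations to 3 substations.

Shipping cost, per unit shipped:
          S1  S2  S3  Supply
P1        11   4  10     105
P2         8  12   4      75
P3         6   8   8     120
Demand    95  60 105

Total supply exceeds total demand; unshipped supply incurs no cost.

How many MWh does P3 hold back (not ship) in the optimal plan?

0

Minimum-cost shipments:
  P1->S2: 60 × 4 = 240
  P1->S3: 5 × 10 = 50
  P2->S3: 75 × 4 = 300
  P3->S1: 95 × 6 = 570
  P3->S3: 25 × 8 = 200
Total cost = 1360.
P3 ships 120 of its 120, leaving 0.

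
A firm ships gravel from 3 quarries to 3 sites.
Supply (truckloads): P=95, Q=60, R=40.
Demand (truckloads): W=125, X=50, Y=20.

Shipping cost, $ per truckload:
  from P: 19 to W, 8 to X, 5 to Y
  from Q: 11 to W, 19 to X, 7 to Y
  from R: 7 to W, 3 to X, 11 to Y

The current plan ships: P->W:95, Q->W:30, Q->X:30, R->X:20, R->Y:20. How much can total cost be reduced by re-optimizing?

Current plan cost = 95·19 + 30·11 + 30·19 + 20·3 + 20·11 = $2985.
Optimal plan:
  P→W: 25 × $19 = $475
  P→X: 50 × $8 = $400
  P→Y: 20 × $5 = $100
  Q→W: 60 × $11 = $660
  R→W: 40 × $7 = $280
Optimal cost = $1915.
Saving = 2985 − 1915 = $1070.

1070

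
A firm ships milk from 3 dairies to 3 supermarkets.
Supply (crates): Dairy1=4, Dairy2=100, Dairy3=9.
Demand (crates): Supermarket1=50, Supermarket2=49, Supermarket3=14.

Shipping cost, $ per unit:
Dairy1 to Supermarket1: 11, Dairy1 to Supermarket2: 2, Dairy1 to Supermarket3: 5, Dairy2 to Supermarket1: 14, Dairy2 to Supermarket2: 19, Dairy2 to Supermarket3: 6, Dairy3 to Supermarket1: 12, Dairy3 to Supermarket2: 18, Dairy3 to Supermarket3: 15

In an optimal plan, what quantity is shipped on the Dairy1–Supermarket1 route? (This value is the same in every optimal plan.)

0

Solving gives:
  Dairy1–Supermarket2: 4 × $2 = $8
  Dairy2–Supermarket1: 41 × $14 = $574
  Dairy2–Supermarket2: 45 × $19 = $855
  Dairy2–Supermarket3: 14 × $6 = $84
  Dairy3–Supermarket1: 9 × $12 = $108
Total cost = $1629.
The route Dairy1→Supermarket1 is not used.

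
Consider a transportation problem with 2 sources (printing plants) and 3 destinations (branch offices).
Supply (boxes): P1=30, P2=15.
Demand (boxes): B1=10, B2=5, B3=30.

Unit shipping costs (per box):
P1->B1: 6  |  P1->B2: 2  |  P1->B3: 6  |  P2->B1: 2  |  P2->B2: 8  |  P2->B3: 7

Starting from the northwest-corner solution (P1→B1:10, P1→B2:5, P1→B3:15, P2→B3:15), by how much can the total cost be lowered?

Current plan cost = 10·6 + 5·2 + 15·6 + 15·7 = 265.
Optimal plan:
  P1–B2: 5 boxes
  P1–B3: 25 boxes
  P2–B1: 10 boxes
  P2–B3: 5 boxes
Optimal cost = 215.
Saving = 265 − 215 = 50.

50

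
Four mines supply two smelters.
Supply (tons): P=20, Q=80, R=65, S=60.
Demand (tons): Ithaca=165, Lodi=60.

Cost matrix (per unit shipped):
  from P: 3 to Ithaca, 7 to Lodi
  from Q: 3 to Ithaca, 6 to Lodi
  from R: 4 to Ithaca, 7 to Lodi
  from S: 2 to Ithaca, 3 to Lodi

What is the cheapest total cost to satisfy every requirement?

Optimal allocation:
  P->Ithaca: 20 tons
  Q->Ithaca: 80 tons
  R->Ithaca: 65 tons
  S->Lodi: 60 tons
Total cost = 740.

740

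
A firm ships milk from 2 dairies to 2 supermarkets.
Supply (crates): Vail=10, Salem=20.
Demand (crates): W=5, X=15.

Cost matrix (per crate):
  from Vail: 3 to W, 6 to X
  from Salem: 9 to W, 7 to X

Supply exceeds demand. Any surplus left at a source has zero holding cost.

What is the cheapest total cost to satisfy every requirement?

115

A cheapest plan:
  Vail->W: 5 × 3 = 15
  Vail->X: 5 × 6 = 30
  Salem->X: 10 × 7 = 70
Total = 15 + 30 + 70 = 115.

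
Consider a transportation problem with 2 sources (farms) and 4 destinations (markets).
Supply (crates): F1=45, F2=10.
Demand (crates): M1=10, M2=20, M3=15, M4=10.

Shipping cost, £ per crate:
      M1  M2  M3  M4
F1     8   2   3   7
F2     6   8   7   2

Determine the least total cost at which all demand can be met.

185

One minimum-cost allocation:
  F1–M1: 10 × £8 = £80
  F1–M2: 20 × £2 = £40
  F1–M3: 15 × £3 = £45
  F2–M4: 10 × £2 = £20
Total = 80 + 40 + 45 + 20 = £185.
(Supply check: F1 ships 45; F2 ships 10.)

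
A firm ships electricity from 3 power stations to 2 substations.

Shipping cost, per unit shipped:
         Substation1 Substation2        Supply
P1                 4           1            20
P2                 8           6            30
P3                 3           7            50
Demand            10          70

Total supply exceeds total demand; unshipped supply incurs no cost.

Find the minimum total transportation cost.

370

Optimal allocation:
  P1 to Substation2: 20 × 1 = 20
  P2 to Substation2: 30 × 6 = 180
  P3 to Substation1: 10 × 3 = 30
  P3 to Substation2: 20 × 7 = 140
Total = 20 + 180 + 30 + 140 = 370.
(Supply check: P1 ships 20; P2 ships 30; P3 ships 30.)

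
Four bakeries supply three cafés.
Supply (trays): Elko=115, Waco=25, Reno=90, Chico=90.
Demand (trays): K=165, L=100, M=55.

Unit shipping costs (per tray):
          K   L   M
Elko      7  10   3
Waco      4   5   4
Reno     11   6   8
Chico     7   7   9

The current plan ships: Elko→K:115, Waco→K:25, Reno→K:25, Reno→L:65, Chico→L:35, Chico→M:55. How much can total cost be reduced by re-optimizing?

Current plan cost = 115·7 + 25·4 + 25·11 + 65·6 + 35·7 + 55·9 = 2310.
Optimal plan:
  Elko to K: 60 × 7 = 420
  Elko to M: 55 × 3 = 165
  Waco to K: 25 × 4 = 100
  Reno to L: 90 × 6 = 540
  Chico to K: 80 × 7 = 560
  Chico to L: 10 × 7 = 70
Optimal cost = 1855.
Saving = 2310 − 1855 = 455.

455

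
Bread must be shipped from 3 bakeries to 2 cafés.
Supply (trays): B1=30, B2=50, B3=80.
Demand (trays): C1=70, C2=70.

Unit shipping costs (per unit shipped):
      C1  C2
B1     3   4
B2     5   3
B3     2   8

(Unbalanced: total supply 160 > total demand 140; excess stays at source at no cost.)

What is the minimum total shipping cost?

370

A cheapest plan:
  B1 to C2: 20 trays
  B2 to C2: 50 trays
  B3 to C1: 70 trays
Total cost = 370.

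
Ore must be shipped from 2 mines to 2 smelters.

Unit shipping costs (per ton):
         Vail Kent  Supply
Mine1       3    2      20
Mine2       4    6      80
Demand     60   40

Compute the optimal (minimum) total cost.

An optimal shipping plan:
  Mine1 to Kent: 20 × 2 = 40
  Mine2 to Vail: 60 × 4 = 240
  Mine2 to Kent: 20 × 6 = 120
Total = 40 + 240 + 120 = 400.
(Supply check: Mine1 ships 20; Mine2 ships 80.)

400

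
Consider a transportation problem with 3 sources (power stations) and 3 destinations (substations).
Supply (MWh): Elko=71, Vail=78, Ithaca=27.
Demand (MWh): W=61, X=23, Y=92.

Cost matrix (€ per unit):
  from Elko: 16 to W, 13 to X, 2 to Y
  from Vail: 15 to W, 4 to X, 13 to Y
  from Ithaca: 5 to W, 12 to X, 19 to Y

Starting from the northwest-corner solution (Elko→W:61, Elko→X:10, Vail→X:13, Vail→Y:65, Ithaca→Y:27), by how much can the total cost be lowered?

1364

Current plan cost = 61·16 + 10·13 + 13·4 + 65·13 + 27·19 = €2516.
Optimal plan:
  Elko–Y: 71 MWh
  Vail–W: 34 MWh
  Vail–X: 23 MWh
  Vail–Y: 21 MWh
  Ithaca–W: 27 MWh
Optimal cost = €1152.
Saving = 2516 − 1152 = €1364.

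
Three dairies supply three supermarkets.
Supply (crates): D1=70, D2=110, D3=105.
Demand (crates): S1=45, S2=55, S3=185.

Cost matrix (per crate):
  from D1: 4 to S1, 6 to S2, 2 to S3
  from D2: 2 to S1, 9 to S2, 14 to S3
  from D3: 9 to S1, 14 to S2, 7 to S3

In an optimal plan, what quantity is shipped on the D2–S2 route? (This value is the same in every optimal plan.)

55

Solving gives:
  D1->S3: 70 × 2 = 140
  D2->S1: 45 × 2 = 90
  D2->S2: 55 × 9 = 495
  D2->S3: 10 × 14 = 140
  D3->S3: 105 × 7 = 735
Total cost = 1600.
So D2→S2 carries 55 crates.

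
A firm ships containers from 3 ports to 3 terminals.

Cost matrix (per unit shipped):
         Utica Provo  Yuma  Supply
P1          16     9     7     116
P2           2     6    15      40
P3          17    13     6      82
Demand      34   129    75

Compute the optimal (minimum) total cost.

One minimum-cost allocation:
  P1–Provo: 116 × 9 = 1044
  P2–Utica: 34 × 2 = 68
  P2–Provo: 6 × 6 = 36
  P3–Provo: 7 × 13 = 91
  P3–Yuma: 75 × 6 = 450
Total = 1044 + 68 + 36 + 91 + 450 = 1689.

1689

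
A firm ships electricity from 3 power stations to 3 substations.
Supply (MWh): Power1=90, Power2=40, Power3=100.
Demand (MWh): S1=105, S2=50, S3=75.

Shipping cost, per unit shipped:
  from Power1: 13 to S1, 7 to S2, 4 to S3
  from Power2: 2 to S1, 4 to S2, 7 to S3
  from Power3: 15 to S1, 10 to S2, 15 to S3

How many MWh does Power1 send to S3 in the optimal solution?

75

Optimal shipments:
  Power1->S2: 15 × 7 = 105
  Power1->S3: 75 × 4 = 300
  Power2->S1: 40 × 2 = 80
  Power3->S1: 65 × 15 = 975
  Power3->S2: 35 × 10 = 350
Total cost = 1810.
So Power1→S3 carries 75 MWh.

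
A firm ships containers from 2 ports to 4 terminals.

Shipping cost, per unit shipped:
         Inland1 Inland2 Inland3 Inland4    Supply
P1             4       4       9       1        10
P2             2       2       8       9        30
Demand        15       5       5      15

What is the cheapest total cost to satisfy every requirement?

135

Optimal allocation:
  P1 to Inland4: 10 × 1 = 10
  P2 to Inland1: 15 × 2 = 30
  P2 to Inland2: 5 × 2 = 10
  P2 to Inland3: 5 × 8 = 40
  P2 to Inland4: 5 × 9 = 45
Total = 10 + 30 + 10 + 40 + 45 = 135.
(Supply check: P1 ships 10; P2 ships 30.)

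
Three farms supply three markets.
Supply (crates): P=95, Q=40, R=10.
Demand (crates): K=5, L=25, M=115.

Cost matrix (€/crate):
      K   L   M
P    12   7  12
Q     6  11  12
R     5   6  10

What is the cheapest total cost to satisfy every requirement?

1565

A cheapest plan:
  P–L: 25 × €7 = €175
  P–M: 70 × €12 = €840
  Q–K: 5 × €6 = €30
  Q–M: 35 × €12 = €420
  R–M: 10 × €10 = €100
Total = 175 + 840 + 30 + 420 + 100 = €1565.
(Supply check: P ships 95; Q ships 40; R ships 10.)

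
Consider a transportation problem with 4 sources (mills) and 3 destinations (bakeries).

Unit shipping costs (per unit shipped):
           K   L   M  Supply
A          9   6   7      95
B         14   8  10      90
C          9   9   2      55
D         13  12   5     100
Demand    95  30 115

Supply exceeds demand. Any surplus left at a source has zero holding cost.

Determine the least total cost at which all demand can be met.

Optimal allocation:
  A->K: 95 × 9 = 855
  B->L: 30 × 8 = 240
  C->M: 55 × 2 = 110
  D->M: 60 × 5 = 300
Total = 855 + 240 + 110 + 300 = 1505.

1505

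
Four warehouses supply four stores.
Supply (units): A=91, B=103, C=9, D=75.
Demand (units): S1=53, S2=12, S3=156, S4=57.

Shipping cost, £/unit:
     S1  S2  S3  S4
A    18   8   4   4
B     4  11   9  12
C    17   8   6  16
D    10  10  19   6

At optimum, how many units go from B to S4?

Optimal shipments:
  A–S3: 91 × £4 = £364
  B–S1: 47 × £4 = £188
  B–S3: 56 × £9 = £504
  C–S3: 9 × £6 = £54
  D–S1: 6 × £10 = £60
  D–S2: 12 × £10 = £120
  D–S4: 57 × £6 = £342
Total cost = £1632.
The route B→S4 is not used.

0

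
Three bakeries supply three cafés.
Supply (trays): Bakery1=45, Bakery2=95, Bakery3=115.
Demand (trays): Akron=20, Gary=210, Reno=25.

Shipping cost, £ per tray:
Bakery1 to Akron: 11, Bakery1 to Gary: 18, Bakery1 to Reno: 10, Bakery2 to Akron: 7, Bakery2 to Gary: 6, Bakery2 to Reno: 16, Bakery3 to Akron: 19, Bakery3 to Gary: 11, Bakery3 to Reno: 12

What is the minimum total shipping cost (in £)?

One minimum-cost allocation:
  Bakery1→Akron: 20 trays
  Bakery1→Reno: 25 trays
  Bakery2→Gary: 95 trays
  Bakery3→Gary: 115 trays
Total cost = £2305.
(Supply check: Bakery1 ships 45; Bakery2 ships 95; Bakery3 ships 115.)

2305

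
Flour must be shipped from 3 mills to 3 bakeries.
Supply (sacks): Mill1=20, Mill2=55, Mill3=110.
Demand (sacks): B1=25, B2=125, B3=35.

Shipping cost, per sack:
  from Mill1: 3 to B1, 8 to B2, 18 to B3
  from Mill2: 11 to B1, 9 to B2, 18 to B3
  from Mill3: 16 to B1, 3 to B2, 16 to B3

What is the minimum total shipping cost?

An optimal shipping plan:
  Mill1→B1: 20 × 3 = 60
  Mill2→B1: 5 × 11 = 55
  Mill2→B2: 15 × 9 = 135
  Mill2→B3: 35 × 18 = 630
  Mill3→B2: 110 × 3 = 330
Total = 60 + 55 + 135 + 630 + 330 = 1210.

1210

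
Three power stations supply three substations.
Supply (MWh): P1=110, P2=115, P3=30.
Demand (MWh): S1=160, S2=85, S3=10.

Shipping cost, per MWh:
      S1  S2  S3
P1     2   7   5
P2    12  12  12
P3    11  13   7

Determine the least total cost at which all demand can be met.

1890

Optimal allocation:
  P1->S1: 110 × 2 = 220
  P2->S1: 30 × 12 = 360
  P2->S2: 85 × 12 = 1020
  P3->S1: 20 × 11 = 220
  P3->S3: 10 × 7 = 70
Total = 220 + 360 + 1020 + 220 + 70 = 1890.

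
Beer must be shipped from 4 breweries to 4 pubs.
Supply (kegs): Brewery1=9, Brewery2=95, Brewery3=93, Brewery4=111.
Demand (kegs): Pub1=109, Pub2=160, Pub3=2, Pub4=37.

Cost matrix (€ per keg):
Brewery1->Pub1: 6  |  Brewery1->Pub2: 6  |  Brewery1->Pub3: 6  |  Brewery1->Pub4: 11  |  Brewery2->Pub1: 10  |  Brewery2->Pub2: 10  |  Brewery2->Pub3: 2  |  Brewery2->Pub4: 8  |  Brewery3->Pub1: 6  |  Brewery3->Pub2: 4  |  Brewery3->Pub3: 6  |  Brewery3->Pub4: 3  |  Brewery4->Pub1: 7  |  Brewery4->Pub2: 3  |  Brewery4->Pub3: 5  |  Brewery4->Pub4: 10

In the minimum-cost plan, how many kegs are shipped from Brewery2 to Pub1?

93

Optimal shipments:
  Brewery1–Pub1: 9 × €6 = €54
  Brewery2–Pub1: 93 × €10 = €930
  Brewery2–Pub3: 2 × €2 = €4
  Brewery3–Pub1: 7 × €6 = €42
  Brewery3–Pub2: 49 × €4 = €196
  Brewery3–Pub4: 37 × €3 = €111
  Brewery4–Pub2: 111 × €3 = €333
Total cost = €1670.
So Brewery2→Pub1 carries 93 kegs.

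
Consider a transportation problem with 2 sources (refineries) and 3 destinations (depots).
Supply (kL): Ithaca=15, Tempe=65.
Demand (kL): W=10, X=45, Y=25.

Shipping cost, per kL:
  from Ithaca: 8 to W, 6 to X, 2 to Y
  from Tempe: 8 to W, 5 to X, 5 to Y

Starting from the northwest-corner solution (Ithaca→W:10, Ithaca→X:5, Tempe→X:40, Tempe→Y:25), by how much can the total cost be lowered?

Current plan cost = 10·8 + 5·6 + 40·5 + 25·5 = 435.
Optimal plan:
  Ithaca->Y: 15 kL
  Tempe->W: 10 kL
  Tempe->X: 45 kL
  Tempe->Y: 10 kL
Optimal cost = 385.
Saving = 435 − 385 = 50.

50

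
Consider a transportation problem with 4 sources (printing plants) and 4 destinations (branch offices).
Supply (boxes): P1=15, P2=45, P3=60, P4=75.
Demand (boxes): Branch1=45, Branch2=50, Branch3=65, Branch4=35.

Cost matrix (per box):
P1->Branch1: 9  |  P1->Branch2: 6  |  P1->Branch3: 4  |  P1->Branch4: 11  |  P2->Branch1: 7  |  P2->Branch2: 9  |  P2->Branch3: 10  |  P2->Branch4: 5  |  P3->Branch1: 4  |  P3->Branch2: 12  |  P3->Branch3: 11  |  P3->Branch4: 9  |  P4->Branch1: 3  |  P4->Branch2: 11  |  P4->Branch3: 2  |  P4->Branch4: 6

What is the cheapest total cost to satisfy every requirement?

945

A cheapest plan:
  P1–Branch2: 15 × 6 = 90
  P2–Branch2: 20 × 9 = 180
  P2–Branch4: 25 × 5 = 125
  P3–Branch1: 45 × 4 = 180
  P3–Branch2: 15 × 12 = 180
  P4–Branch3: 65 × 2 = 130
  P4–Branch4: 10 × 6 = 60
Total = 90 + 180 + 125 + 180 + 180 + 130 + 60 = 945.
(Supply check: P1 ships 15; P2 ships 45; P3 ships 60; P4 ships 75.)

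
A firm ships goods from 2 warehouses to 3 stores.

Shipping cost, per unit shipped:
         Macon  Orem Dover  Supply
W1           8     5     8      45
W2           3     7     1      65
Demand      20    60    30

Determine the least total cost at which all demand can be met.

420

An optimal shipping plan:
  W1→Orem: 45 × 5 = 225
  W2→Macon: 20 × 3 = 60
  W2→Orem: 15 × 7 = 105
  W2→Dover: 30 × 1 = 30
Total = 225 + 60 + 105 + 30 = 420.
(Supply check: W1 ships 45; W2 ships 65.)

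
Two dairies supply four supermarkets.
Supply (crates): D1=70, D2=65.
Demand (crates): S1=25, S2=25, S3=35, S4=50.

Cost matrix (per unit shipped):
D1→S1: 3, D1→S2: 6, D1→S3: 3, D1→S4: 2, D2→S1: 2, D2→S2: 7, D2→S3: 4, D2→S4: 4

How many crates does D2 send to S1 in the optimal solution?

Solving gives:
  D1->S2: 20 × 6 = 120
  D1->S4: 50 × 2 = 100
  D2->S1: 25 × 2 = 50
  D2->S2: 5 × 7 = 35
  D2->S3: 35 × 4 = 140
Total cost = 445.
So D2→S1 carries 25 crates.

25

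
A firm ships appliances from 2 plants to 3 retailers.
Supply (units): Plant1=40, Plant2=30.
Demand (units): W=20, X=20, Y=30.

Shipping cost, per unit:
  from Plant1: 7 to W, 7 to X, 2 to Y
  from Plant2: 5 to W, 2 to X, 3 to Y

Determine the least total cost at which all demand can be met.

A cheapest plan:
  Plant1→W: 10 × 7 = 70
  Plant1→Y: 30 × 2 = 60
  Plant2→W: 10 × 5 = 50
  Plant2→X: 20 × 2 = 40
Total = 70 + 60 + 50 + 40 = 220.

220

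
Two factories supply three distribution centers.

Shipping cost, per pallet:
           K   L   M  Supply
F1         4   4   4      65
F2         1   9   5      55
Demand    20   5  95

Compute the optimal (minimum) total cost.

Optimal allocation:
  F1 to L: 5 × 4 = 20
  F1 to M: 60 × 4 = 240
  F2 to K: 20 × 1 = 20
  F2 to M: 35 × 5 = 175
Total = 20 + 240 + 20 + 175 = 455.
(Supply check: F1 ships 65; F2 ships 55.)

455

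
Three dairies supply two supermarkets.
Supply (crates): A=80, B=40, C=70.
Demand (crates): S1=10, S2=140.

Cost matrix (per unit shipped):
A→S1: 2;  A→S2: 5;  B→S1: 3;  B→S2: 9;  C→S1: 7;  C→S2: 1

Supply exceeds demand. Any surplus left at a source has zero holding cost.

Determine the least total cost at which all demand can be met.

An optimal shipping plan:
  A to S1: 10 crates
  A to S2: 70 crates
  C to S2: 70 crates
Total cost = 440.

440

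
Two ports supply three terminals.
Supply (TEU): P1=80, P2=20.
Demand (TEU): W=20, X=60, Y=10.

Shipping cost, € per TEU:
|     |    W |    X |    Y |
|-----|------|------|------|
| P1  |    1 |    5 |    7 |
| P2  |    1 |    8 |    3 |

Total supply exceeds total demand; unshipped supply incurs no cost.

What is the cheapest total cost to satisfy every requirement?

350

Optimal allocation:
  P1->W: 20 × €1 = €20
  P1->X: 60 × €5 = €300
  P2->Y: 10 × €3 = €30
Total = 20 + 300 + 30 = €350.
(Supply check: P1 ships 80; P2 ships 10.)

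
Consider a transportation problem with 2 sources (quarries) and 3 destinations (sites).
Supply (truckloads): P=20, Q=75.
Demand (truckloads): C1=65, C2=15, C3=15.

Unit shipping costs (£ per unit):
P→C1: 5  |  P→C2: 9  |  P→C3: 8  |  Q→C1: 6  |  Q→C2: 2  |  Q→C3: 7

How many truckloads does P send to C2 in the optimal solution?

0

Solving gives:
  P to C1: 20 × £5 = £100
  Q to C1: 45 × £6 = £270
  Q to C2: 15 × £2 = £30
  Q to C3: 15 × £7 = £105
Total cost = £505.
The route P→C2 is not used.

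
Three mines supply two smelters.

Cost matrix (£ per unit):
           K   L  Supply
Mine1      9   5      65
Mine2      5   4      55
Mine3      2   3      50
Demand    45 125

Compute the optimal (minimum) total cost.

650

A cheapest plan:
  Mine1 to L: 65 tons
  Mine2 to L: 55 tons
  Mine3 to K: 45 tons
  Mine3 to L: 5 tons
Total cost = £650.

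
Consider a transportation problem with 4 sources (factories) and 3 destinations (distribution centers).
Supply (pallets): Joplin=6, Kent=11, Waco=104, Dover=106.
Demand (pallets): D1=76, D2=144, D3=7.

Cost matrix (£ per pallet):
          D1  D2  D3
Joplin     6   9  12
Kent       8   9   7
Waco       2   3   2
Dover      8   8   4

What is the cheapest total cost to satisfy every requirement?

One minimum-cost allocation:
  Joplin–D1: 6 × £6 = £36
  Kent–D2: 11 × £9 = £99
  Waco–D1: 70 × £2 = £140
  Waco–D2: 34 × £3 = £102
  Dover–D2: 99 × £8 = £792
  Dover–D3: 7 × £4 = £28
Total = 36 + 99 + 140 + 102 + 792 + 28 = £1197.
(Supply check: Joplin ships 6; Kent ships 11; Waco ships 104; Dover ships 106.)

1197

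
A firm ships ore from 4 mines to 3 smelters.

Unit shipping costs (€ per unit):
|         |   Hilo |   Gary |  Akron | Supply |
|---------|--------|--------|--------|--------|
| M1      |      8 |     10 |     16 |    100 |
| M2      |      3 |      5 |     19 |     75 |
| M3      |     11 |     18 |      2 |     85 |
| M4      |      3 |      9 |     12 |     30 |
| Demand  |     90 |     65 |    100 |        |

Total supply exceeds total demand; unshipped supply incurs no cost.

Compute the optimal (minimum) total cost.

1255

An optimal shipping plan:
  M1→Gary: 50 × €10 = €500
  M1→Akron: 15 × €16 = €240
  M2→Hilo: 60 × €3 = €180
  M2→Gary: 15 × €5 = €75
  M3→Akron: 85 × €2 = €170
  M4→Hilo: 30 × €3 = €90
Total = 500 + 240 + 180 + 75 + 170 + 90 = €1255.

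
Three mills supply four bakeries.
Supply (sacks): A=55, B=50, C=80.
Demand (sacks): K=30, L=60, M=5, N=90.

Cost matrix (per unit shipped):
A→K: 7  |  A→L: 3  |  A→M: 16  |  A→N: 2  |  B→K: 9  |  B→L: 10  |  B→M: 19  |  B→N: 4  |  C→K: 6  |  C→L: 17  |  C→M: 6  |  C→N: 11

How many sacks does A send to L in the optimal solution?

55

Solving gives:
  A→L: 55 × 3 = 165
  B→L: 5 × 10 = 50
  B→N: 45 × 4 = 180
  C→K: 30 × 6 = 180
  C→M: 5 × 6 = 30
  C→N: 45 × 11 = 495
Total cost = 1100.
So A→L carries 55 sacks.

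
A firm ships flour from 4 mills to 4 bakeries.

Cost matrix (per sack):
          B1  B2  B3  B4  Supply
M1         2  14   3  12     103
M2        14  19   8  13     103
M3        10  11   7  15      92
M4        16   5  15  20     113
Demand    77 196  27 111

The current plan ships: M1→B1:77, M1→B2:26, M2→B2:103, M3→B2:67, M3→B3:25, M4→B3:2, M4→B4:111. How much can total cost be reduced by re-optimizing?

Current plan cost = 77·2 + 26·14 + 103·19 + 67·11 + 25·7 + 2·15 + 111·20 = 5637.
Optimal plan:
  M1→B1: 77 × 2 = 154
  M1→B3: 26 × 3 = 78
  M2→B4: 103 × 13 = 1339
  M3→B2: 83 × 11 = 913
  M3→B3: 1 × 7 = 7
  M3→B4: 8 × 15 = 120
  M4→B2: 113 × 5 = 565
Optimal cost = 3176.
Saving = 5637 − 3176 = 2461.

2461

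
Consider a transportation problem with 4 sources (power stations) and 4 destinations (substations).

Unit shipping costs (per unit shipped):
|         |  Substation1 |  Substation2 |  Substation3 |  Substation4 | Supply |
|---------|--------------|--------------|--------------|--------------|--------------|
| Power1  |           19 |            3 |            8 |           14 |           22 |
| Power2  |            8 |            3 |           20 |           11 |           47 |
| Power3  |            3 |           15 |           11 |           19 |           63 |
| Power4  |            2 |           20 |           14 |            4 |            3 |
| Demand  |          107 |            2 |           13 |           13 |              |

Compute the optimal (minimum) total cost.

An optimal shipping plan:
  Power1->Substation2: 2 × 3 = 6
  Power1->Substation3: 13 × 8 = 104
  Power1->Substation4: 7 × 14 = 98
  Power2->Substation1: 44 × 8 = 352
  Power2->Substation4: 3 × 11 = 33
  Power3->Substation1: 63 × 3 = 189
  Power4->Substation4: 3 × 4 = 12
Total = 6 + 104 + 98 + 352 + 33 + 189 + 12 = 794.

794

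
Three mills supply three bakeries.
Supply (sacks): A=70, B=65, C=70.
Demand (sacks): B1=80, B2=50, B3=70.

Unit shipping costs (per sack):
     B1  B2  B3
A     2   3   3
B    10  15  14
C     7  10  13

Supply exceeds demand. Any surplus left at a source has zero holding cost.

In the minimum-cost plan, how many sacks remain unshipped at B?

Minimum-cost shipments:
  A–B3: 70 × 3 = 210
  B–B1: 60 × 10 = 600
  C–B1: 20 × 7 = 140
  C–B2: 50 × 10 = 500
Total cost = 1450.
B ships 60 of its 65, leaving 5.

5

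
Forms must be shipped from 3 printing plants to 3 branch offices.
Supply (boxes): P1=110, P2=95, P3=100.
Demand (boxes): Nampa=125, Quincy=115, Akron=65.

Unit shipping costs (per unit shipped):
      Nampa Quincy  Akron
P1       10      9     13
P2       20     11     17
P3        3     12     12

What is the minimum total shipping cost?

Optimal allocation:
  P1->Nampa: 25 × 10 = 250
  P1->Quincy: 20 × 9 = 180
  P1->Akron: 65 × 13 = 845
  P2->Quincy: 95 × 11 = 1045
  P3->Nampa: 100 × 3 = 300
Total = 250 + 180 + 845 + 1045 + 300 = 2620.
(Supply check: P1 ships 110; P2 ships 95; P3 ships 100.)

2620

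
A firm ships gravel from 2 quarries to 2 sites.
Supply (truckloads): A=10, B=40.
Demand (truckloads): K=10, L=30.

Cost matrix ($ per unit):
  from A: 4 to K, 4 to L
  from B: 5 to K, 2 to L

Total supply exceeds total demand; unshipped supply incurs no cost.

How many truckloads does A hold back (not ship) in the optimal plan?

0

An optimal plan:
  A->K: 10 × $4 = $40
  B->L: 30 × $2 = $60
Total cost = $100.
A ships 10 of its 10, leaving 0.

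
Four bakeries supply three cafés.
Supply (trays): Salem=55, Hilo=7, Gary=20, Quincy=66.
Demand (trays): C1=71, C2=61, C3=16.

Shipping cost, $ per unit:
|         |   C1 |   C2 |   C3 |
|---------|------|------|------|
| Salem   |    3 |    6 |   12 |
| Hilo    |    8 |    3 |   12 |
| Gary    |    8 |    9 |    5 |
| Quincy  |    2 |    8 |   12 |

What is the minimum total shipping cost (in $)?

An optimal shipping plan:
  Salem->C1: 5 × $3 = $15
  Salem->C2: 50 × $6 = $300
  Hilo->C2: 7 × $3 = $21
  Gary->C2: 4 × $9 = $36
  Gary->C3: 16 × $5 = $80
  Quincy->C1: 66 × $2 = $132
Total = 15 + 300 + 21 + 36 + 80 + 132 = $584.
(Supply check: Salem ships 55; Hilo ships 7; Gary ships 20; Quincy ships 66.)

584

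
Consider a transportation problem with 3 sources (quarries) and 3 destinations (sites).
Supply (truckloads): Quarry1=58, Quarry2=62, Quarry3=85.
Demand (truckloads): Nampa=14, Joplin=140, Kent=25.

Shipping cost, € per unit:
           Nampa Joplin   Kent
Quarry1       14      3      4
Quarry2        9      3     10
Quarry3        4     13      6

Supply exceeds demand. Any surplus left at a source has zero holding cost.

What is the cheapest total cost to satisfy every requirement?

Optimal allocation:
  Quarry1→Joplin: 58 × €3 = €174
  Quarry2→Joplin: 62 × €3 = €186
  Quarry3→Nampa: 14 × €4 = €56
  Quarry3→Joplin: 20 × €13 = €260
  Quarry3→Kent: 25 × €6 = €150
Total = 174 + 186 + 56 + 260 + 150 = €826.

826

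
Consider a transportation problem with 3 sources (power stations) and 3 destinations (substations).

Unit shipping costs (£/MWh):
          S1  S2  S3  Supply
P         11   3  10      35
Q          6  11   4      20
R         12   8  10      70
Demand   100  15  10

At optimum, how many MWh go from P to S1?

Solving gives:
  P→S1: 20 × £11 = £220
  P→S2: 15 × £3 = £45
  Q→S1: 10 × £6 = £60
  Q→S3: 10 × £4 = £40
  R→S1: 70 × £12 = £840
Total cost = £1205.
So P→S1 carries 20 MWh.

20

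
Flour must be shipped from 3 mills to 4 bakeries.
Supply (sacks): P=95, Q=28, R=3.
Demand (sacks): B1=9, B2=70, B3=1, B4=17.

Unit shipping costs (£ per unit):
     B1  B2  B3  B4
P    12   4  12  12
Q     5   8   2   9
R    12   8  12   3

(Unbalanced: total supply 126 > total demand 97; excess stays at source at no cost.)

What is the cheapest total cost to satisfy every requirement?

462

An optimal shipping plan:
  P->B2: 70 × £4 = £280
  Q->B1: 9 × £5 = £45
  Q->B3: 1 × £2 = £2
  Q->B4: 14 × £9 = £126
  R->B4: 3 × £3 = £9
Total = 280 + 45 + 2 + 126 + 9 = £462.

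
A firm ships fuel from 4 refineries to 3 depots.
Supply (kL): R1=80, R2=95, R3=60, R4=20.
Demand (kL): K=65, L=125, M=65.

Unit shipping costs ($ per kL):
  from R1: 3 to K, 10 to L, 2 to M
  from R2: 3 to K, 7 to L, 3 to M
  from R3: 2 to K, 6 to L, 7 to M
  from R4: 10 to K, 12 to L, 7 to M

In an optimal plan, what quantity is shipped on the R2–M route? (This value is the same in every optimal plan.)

0

The minimum-cost plan:
  R1->K: 15 kL
  R1->M: 65 kL
  R2->L: 95 kL
  R3->K: 50 kL
  R3->L: 10 kL
  R4->L: 20 kL
Total cost = $1240.
The route R2→M is not used.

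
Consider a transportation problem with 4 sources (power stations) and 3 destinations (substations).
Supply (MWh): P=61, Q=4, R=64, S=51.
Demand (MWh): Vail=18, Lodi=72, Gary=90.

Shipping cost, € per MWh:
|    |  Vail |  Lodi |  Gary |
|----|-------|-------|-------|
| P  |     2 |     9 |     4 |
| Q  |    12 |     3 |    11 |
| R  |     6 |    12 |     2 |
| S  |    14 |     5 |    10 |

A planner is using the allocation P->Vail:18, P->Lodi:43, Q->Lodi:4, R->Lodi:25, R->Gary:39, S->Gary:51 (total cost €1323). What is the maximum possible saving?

635

Current plan cost = 18·2 + 43·9 + 4·3 + 25·12 + 39·2 + 51·10 = €1323.
Optimal plan:
  P->Vail: 18 × €2 = €36
  P->Lodi: 17 × €9 = €153
  P->Gary: 26 × €4 = €104
  Q->Lodi: 4 × €3 = €12
  R->Gary: 64 × €2 = €128
  S->Lodi: 51 × €5 = €255
Optimal cost = €688.
Saving = 1323 − 688 = €635.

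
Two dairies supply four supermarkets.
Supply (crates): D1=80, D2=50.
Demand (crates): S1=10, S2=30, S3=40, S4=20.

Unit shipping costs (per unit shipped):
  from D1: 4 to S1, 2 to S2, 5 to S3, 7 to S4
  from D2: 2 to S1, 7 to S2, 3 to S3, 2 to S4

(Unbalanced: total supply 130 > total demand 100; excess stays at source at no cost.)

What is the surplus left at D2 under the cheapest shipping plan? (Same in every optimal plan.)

An optimal plan:
  D1→S1: 10 × 4 = 40
  D1→S2: 30 × 2 = 60
  D1→S3: 10 × 5 = 50
  D2→S3: 30 × 3 = 90
  D2→S4: 20 × 2 = 40
Total cost = 280.
D2 ships 50 of its 50, leaving 0.

0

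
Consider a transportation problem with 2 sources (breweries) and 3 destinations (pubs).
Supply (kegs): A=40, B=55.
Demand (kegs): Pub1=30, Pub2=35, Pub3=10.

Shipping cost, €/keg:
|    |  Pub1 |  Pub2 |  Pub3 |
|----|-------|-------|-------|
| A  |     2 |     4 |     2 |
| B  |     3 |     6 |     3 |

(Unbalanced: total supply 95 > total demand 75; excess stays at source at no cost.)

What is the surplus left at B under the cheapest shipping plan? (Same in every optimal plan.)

An optimal plan:
  A→Pub1: 5 × €2 = €10
  A→Pub2: 35 × €4 = €140
  B→Pub1: 25 × €3 = €75
  B→Pub3: 10 × €3 = €30
Total cost = €255.
B ships 35 of its 55, leaving 20.

20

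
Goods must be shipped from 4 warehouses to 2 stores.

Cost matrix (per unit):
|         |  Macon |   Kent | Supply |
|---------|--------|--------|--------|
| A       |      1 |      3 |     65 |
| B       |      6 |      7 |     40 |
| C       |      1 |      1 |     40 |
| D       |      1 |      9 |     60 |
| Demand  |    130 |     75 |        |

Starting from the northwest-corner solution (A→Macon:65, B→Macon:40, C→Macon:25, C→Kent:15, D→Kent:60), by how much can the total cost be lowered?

Current plan cost = 65·1 + 40·6 + 25·1 + 15·1 + 60·9 = 885.
Optimal plan:
  A to Macon: 65 × 1 = 65
  B to Macon: 5 × 6 = 30
  B to Kent: 35 × 7 = 245
  C to Kent: 40 × 1 = 40
  D to Macon: 60 × 1 = 60
Optimal cost = 440.
Saving = 885 − 440 = 445.

445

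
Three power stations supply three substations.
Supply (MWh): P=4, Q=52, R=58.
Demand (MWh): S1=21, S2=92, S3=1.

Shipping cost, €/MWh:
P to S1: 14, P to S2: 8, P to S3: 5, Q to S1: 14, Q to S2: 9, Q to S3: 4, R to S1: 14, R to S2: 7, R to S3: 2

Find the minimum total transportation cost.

A cheapest plan:
  P->S2: 4 × €8 = €32
  Q->S1: 21 × €14 = €294
  Q->S2: 30 × €9 = €270
  Q->S3: 1 × €4 = €4
  R->S2: 58 × €7 = €406
Total = 32 + 294 + 270 + 4 + 406 = €1006.

1006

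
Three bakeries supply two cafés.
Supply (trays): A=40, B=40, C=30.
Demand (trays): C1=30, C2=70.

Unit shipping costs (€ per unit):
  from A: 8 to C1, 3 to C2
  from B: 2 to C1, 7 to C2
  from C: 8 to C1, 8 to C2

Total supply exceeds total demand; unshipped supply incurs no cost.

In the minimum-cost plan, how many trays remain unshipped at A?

An optimal plan:
  A to C2: 40 trays
  B to C1: 30 trays
  B to C2: 10 trays
  C to C2: 20 trays
Total cost = €410.
A ships 40 of its 40, leaving 0.

0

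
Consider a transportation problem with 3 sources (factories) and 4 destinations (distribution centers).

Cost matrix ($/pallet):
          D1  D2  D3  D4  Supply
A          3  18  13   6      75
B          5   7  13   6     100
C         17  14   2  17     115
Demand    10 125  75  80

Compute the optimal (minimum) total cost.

A cheapest plan:
  A to D1: 10 × $3 = $30
  A to D4: 65 × $6 = $390
  B to D2: 85 × $7 = $595
  B to D4: 15 × $6 = $90
  C to D2: 40 × $14 = $560
  C to D3: 75 × $2 = $150
Total = 30 + 390 + 595 + 90 + 560 + 150 = $1815.
(Supply check: A ships 75; B ships 100; C ships 115.)

1815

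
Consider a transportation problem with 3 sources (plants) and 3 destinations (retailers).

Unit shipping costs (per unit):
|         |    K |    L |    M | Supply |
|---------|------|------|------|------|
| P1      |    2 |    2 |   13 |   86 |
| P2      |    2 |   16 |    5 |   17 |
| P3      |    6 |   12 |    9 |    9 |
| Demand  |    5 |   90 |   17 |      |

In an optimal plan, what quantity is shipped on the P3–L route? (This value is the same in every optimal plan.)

Solving gives:
  P1->L: 86 units
  P2->M: 17 units
  P3->K: 5 units
  P3->L: 4 units
Total cost = 335.
So P3→L carries 4 units.

4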